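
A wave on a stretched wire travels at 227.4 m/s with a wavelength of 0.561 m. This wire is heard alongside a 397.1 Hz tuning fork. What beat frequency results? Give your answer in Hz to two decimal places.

8.25 Hz

Source frequency f = v/λ = 227.4/0.561 = 405.3476 Hz.
f_beat = |405.3476 − 397.1| = 8.25 Hz.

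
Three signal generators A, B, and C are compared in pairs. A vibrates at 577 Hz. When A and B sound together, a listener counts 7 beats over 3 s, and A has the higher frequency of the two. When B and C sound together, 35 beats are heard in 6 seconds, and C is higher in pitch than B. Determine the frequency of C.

A–B: Beat frequency = 7/3 = 2.3333 Hz.
B is below A, so f_B = 577 − 2.3333 = 574.6667 Hz.
B–C: Beat frequency = 35/6 = 5.8333 Hz.
C is above B, so f_C = 574.6667 + 5.8333 = 580.5 Hz.

580.5 Hz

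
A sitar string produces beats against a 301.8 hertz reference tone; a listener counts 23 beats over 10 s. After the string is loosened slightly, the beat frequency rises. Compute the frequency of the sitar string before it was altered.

Beat frequency = 23/10 = 2.3 Hz.
|f − 301.8| = 2.3, so the sitar string was at either 299.5 Hz or 304.1 Hz.
Reducing tension lowers a string's frequency; the adjustment lowers the sitar string's frequency.
The beat rate rose, so the adjustment moved the sitar string further from 301.8 Hz — it was already below the reference.

299.5 Hz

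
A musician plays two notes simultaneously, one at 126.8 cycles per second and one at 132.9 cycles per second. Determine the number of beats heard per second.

Beats arise from superposition of two nearby frequencies; the beat rate is |f₁ − f₂|.
|126.8 − 132.9| = 6.1 Hz.

6.1 Hz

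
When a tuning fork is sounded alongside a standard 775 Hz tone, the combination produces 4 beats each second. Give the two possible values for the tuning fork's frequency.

771 Hz or 779 Hz

|f − 775| = 4, so f = 775 ± 4.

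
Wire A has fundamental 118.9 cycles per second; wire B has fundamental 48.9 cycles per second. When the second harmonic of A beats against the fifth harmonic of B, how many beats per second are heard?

6.7 Hz

Second harmonic of the first: 2·118.9 = 237.8 Hz.
Fifth harmonic of the second: 5·48.9 = 244.5 Hz.
f_beat = |237.8 − 244.5| = 6.7 Hz.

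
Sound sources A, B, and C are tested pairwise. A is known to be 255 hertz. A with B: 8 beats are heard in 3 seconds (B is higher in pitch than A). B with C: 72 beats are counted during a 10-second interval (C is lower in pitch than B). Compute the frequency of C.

A–B: Beat frequency = 8/3 = 2.6667 Hz.
B is above A, so f_B = 255 + 2.6667 = 257.6667 Hz.
B–C: Beat frequency = 72/10 = 7.2 Hz.
C is below B, so f_C = 257.6667 − 7.2 = 250.4667 Hz.

250.4667 Hz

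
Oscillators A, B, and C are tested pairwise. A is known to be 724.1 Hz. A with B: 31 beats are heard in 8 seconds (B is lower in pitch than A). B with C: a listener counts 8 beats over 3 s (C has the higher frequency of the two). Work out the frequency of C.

A–B: Beat frequency = 31/8 = 3.875 Hz.
B is below A, so f_B = 724.1 − 3.875 = 720.225 Hz.
B–C: Beat frequency = 8/3 = 2.6667 Hz.
C is above B, so f_C = 720.225 + 2.6667 = 722.8917 Hz.

722.8917 Hz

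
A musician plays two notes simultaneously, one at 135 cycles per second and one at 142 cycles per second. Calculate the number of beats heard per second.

7 Hz

f_beat = |f₁ − f₂|.
|135 − 142| = 7 Hz.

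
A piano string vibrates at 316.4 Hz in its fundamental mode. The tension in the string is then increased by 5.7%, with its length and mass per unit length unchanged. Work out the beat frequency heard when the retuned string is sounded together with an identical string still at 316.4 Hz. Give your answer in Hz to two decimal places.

8.89 Hz

For a string, f ∝ √T, so the new frequency is 316.4·√1.057 = 325.2924 Hz.
f_beat = |325.2924 − 316.4| = 8.89 Hz.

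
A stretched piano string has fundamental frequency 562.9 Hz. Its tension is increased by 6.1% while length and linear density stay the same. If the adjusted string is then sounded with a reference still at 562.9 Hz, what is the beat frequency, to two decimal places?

16.91 Hz

For a string, f ∝ √T, so the new frequency is 562.9·√1.061 = 579.8143 Hz.
f_beat = |579.8143 − 562.9| = 16.91 Hz.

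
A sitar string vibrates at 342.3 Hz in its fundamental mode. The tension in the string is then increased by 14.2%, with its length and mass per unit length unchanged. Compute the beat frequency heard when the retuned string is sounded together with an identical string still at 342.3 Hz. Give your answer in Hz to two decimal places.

For a string, f ∝ √T, so the new frequency is 342.3·√1.142 = 365.7968 Hz.
f_beat = |365.7968 − 342.3| = 23.50 Hz.

23.50 Hz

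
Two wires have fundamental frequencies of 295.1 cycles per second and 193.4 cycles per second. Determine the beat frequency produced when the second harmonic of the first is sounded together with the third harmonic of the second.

10.0 Hz

Second harmonic of the first: 2·295.1 = 590.2 Hz.
Third harmonic of the second: 3·193.4 = 580.2 Hz.
f_beat = |590.2 − 580.2| = 10.0 Hz.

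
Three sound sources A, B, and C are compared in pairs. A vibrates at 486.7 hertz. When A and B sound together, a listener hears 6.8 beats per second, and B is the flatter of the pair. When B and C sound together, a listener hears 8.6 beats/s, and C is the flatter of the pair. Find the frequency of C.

B is below A, so f_B = 486.7 − 6.8 = 479.9 Hz.
C is below B, so f_C = 479.9 − 8.6 = 471.3 Hz.

471.3 Hz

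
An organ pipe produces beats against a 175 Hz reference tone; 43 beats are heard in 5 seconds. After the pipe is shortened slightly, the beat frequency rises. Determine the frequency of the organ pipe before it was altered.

Beat frequency = 43/5 = 8.6 Hz.
|f − 175| = 8.6, so the organ pipe was at either 166.4 Hz or 183.6 Hz.
A shorter pipe has a higher fundamental; the adjustment raises the organ pipe's frequency.
The beat rate rose, so the adjustment moved the organ pipe further from 175 Hz — it was already above the reference.

183.6 Hz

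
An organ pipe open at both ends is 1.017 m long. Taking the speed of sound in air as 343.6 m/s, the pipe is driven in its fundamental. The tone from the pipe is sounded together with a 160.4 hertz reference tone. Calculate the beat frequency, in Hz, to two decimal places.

8.53 Hz

Open pipe: f_n = n·v/(2L) = 1·343.6/(2·1.017) = 168.9282 Hz.
f_beat = |168.9282 − 160.4| = 8.53 Hz.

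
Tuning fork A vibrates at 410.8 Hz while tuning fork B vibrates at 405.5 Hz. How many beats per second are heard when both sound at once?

The beat frequency equals the magnitude of the frequency difference.
|410.8 − 405.5| = 5.3 Hz.

5.3 Hz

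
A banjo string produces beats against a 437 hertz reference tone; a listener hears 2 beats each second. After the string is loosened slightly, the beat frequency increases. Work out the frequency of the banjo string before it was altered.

|f − 437| = 2, so the banjo string was at either 435 Hz or 439 Hz.
Reducing tension lowers a string's frequency; the adjustment lowers the banjo string's frequency.
The beat rate rose, so the adjustment moved the banjo string further from 437 Hz — it was already below the reference.

435 Hz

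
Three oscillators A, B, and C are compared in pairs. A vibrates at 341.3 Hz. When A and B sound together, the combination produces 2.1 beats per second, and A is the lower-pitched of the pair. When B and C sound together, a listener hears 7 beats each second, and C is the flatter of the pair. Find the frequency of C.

B is above A, so f_B = 341.3 + 2.1 = 343.4 Hz.
C is below B, so f_C = 343.4 − 7 = 336.4 Hz.

336.4 Hz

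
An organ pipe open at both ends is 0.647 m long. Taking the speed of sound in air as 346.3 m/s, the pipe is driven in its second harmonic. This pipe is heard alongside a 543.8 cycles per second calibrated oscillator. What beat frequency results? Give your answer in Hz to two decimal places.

Open pipe: f_n = n·v/(2L) = 2·346.3/(2·0.647) = 535.2396 Hz.
f_beat = |535.2396 − 543.8| = 8.56 Hz.

8.56 Hz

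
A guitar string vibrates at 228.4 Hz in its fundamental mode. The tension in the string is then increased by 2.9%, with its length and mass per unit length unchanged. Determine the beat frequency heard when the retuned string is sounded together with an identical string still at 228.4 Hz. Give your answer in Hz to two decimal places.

For a string, f ∝ √T, so the new frequency is 228.4·√1.029 = 231.6881 Hz.
f_beat = |231.6881 − 228.4| = 3.29 Hz.

3.29 Hz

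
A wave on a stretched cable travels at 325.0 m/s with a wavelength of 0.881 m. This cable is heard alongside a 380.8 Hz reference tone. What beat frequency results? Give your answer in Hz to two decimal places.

11.90 Hz

Source frequency f = v/λ = 325.0/0.881 = 368.8990 Hz.
f_beat = |368.8990 − 380.8| = 11.90 Hz.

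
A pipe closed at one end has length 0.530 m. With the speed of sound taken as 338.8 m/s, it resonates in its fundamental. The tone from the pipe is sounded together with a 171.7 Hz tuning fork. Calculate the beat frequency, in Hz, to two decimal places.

11.89 Hz

Closed pipe (odd harmonics): f_n = n·v/(4L) = 1·338.8/(4·0.530) = 159.8113 Hz.
f_beat = |159.8113 − 171.7| = 11.89 Hz.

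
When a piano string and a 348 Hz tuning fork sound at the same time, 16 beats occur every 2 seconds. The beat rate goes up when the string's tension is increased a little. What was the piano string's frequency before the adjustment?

Beat frequency = 16/2 = 8 Hz.
|f − 348| = 8, so the piano string was at either 340 Hz or 356 Hz.
Higher tension means higher frequency; the adjustment raises the piano string's frequency.
The beat rate rose, so the adjustment moved the piano string further from 348 Hz — it was already above the reference.

356 Hz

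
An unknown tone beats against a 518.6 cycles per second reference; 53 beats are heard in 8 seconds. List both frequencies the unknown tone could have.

Beat frequency = 53/8 = 6.625 Hz.
|f − 518.6| = 6.625, so f = 518.6 ± 6.625.

511.975 Hz or 525.225 Hz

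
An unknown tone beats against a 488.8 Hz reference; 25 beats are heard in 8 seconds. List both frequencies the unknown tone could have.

485.675 Hz or 491.925 Hz

Beat frequency = 25/8 = 3.125 Hz.
|f − 488.8| = 3.125, so f = 488.8 ± 3.125.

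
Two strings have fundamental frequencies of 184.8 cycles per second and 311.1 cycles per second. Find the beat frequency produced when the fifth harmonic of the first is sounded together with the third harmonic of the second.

Fifth harmonic of the first: 5·184.8 = 924.0 Hz.
Third harmonic of the second: 3·311.1 = 933.3 Hz.
f_beat = |924.0 − 933.3| = 9.3 Hz.

9.3 Hz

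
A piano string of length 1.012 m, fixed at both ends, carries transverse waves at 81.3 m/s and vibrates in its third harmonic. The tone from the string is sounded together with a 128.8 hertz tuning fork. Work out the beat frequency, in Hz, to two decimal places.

For a string fixed at both ends, f_n = n·v/(2L) = 3·81.3/(2·1.012) = 120.5040 Hz.
f_beat = |120.5040 − 128.8| = 8.30 Hz.

8.30 Hz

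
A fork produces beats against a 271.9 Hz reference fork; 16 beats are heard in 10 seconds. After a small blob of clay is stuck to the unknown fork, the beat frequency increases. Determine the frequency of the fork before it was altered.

270.3 Hz

Beat frequency = 16/10 = 1.6 Hz.
|f − 271.9| = 1.6, so the fork was at either 270.3 Hz or 273.5 Hz.
Adding mass to a fork lowers its frequency; the adjustment lowers the fork's frequency.
The beat rate rose, so the adjustment moved the fork further from 271.9 Hz — it was already below the reference.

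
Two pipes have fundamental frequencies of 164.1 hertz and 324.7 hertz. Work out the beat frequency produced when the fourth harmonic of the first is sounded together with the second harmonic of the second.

Fourth harmonic of the first: 4·164.1 = 656.4 Hz.
Second harmonic of the second: 2·324.7 = 649.4 Hz.
f_beat = |656.4 − 649.4| = 7.0 Hz.

7.0 Hz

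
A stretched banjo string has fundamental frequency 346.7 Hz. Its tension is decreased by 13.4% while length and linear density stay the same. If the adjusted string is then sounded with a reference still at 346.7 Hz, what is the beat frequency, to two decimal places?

For a string, f ∝ √T, so the new frequency is 346.7·√0.866 = 322.6360 Hz.
f_beat = |322.6360 − 346.7| = 24.06 Hz.

24.06 Hz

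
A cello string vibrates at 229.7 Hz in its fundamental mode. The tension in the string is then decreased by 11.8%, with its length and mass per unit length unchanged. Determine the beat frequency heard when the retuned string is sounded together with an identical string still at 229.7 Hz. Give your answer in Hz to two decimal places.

13.98 Hz

For a string, f ∝ √T, so the new frequency is 229.7·√0.882 = 215.7224 Hz.
f_beat = |215.7224 − 229.7| = 13.98 Hz.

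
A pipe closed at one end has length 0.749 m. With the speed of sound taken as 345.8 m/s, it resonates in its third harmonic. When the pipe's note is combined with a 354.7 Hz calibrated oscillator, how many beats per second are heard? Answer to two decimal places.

8.44 Hz

Closed pipe (odd harmonics): f_n = n·v/(4L) = 3·345.8/(4·0.749) = 346.2617 Hz.
f_beat = |346.2617 − 354.7| = 8.44 Hz.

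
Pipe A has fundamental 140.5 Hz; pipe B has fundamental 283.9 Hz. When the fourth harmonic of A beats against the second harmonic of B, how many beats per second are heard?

5.8 Hz

Fourth harmonic of the first: 4·140.5 = 562.0 Hz.
Second harmonic of the second: 2·283.9 = 567.8 Hz.
f_beat = |562.0 − 567.8| = 5.8 Hz.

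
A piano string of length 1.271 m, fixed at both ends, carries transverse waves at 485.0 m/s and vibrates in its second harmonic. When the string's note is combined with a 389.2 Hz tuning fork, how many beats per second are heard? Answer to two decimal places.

For a string fixed at both ends, f_n = n·v/(2L) = 2·485.0/(2·1.271) = 381.5893 Hz.
f_beat = |381.5893 − 389.2| = 7.61 Hz.

7.61 Hz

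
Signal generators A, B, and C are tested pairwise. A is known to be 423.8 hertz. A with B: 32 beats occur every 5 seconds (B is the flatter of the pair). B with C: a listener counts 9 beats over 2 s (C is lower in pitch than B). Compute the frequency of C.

412.9 Hz

A–B: Beat frequency = 32/5 = 6.4 Hz.
B is below A, so f_B = 423.8 − 6.4 = 417.4 Hz.
B–C: Beat frequency = 9/2 = 4.5 Hz.
C is below B, so f_C = 417.4 − 4.5 = 412.9 Hz.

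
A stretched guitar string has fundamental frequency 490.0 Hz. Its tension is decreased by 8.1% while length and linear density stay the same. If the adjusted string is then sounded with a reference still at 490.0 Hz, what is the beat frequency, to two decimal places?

20.26 Hz

For a string, f ∝ √T, so the new frequency is 490.0·√0.919 = 469.7360 Hz.
f_beat = |469.7360 − 490.0| = 20.26 Hz.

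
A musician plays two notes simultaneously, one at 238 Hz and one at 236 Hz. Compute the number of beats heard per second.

2 Hz

Beats arise from superposition of two nearby frequencies; the beat rate is |f₁ − f₂|.
|238 − 236| = 2 Hz.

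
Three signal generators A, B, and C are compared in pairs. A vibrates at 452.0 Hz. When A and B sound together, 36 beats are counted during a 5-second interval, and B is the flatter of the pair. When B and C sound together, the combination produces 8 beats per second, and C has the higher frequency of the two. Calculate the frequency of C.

452.8 Hz

A–B: Beat frequency = 36/5 = 7.2 Hz.
B is below A, so f_B = 452.0 − 7.2 = 444.8 Hz.
C is above B, so f_C = 444.8 + 8 = 452.8 Hz.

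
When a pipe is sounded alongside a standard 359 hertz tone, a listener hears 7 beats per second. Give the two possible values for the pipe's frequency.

|f − 359| = 7, so f = 359 ± 7.

352 Hz or 366 Hz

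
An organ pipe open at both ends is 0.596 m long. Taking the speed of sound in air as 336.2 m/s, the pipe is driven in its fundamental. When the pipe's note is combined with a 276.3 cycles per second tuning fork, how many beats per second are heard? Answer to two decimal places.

Open pipe: f_n = n·v/(2L) = 1·336.2/(2·0.596) = 282.0470 Hz.
f_beat = |282.0470 − 276.3| = 5.75 Hz.

5.75 Hz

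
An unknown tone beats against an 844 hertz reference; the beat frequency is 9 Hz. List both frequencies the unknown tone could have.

835 Hz or 853 Hz

|f − 844| = 9, so f = 844 ± 9.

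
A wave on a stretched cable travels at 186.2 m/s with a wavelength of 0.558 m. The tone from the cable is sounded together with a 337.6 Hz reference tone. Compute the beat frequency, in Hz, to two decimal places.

3.91 Hz

Source frequency f = v/λ = 186.2/0.558 = 333.6918 Hz.
f_beat = |333.6918 − 337.6| = 3.91 Hz.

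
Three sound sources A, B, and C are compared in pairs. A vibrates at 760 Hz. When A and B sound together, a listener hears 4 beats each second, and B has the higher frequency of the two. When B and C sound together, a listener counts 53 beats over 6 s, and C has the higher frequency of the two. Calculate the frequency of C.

772.8333 Hz

B is above A, so f_B = 760 + 4 = 764 Hz.
B–C: Beat frequency = 53/6 = 8.8333 Hz.
C is above B, so f_C = 764 + 8.8333 = 772.8333 Hz.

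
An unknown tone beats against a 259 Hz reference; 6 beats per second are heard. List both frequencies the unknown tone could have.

253 Hz or 265 Hz

|f − 259| = 6, so f = 259 ± 6.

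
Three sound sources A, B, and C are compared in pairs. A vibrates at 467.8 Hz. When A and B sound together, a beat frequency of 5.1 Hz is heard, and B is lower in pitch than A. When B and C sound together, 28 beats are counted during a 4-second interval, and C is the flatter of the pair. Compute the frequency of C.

455.7 Hz

B is below A, so f_B = 467.8 − 5.1 = 462.7 Hz.
B–C: Beat frequency = 28/4 = 7 Hz.
C is below B, so f_C = 462.7 − 7 = 455.7 Hz.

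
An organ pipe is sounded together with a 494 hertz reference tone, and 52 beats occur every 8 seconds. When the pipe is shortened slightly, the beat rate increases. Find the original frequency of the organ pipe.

Beat frequency = 52/8 = 6.5 Hz.
|f − 494| = 6.5, so the organ pipe was at either 487.5 Hz or 500.5 Hz.
A shorter pipe has a higher fundamental; the adjustment raises the organ pipe's frequency.
The beat rate rose, so the adjustment moved the organ pipe further from 494 Hz — it was already above the reference.

500.5 Hz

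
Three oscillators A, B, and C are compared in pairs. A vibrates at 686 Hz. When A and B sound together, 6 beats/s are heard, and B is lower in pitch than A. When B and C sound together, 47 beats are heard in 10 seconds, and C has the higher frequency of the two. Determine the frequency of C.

684.7 Hz

B is below A, so f_B = 686 − 6 = 680 Hz.
B–C: Beat frequency = 47/10 = 4.7 Hz.
C is above B, so f_C = 680 + 4.7 = 684.7 Hz.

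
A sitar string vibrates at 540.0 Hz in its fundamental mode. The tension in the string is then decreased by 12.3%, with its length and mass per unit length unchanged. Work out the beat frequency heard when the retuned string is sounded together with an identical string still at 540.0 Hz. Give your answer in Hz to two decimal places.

34.30 Hz

For a string, f ∝ √T, so the new frequency is 540.0·√0.877 = 505.7007 Hz.
f_beat = |505.7007 − 540.0| = 34.30 Hz.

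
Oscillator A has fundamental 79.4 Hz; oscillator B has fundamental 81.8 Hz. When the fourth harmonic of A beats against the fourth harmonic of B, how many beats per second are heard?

Fourth harmonic of the first: 4·79.4 = 317.6 Hz.
Fourth harmonic of the second: 4·81.8 = 327.2 Hz.
f_beat = |317.6 − 327.2| = 9.6 Hz.

9.6 Hz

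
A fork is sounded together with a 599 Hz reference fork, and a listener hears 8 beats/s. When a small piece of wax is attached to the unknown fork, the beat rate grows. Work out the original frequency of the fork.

|f − 599| = 8, so the fork was at either 591 Hz or 607 Hz.
Loading a fork with wax lowers its frequency; the adjustment lowers the fork's frequency.
The beat rate rose, so the adjustment moved the fork further from 599 Hz — it was already below the reference.

591 Hz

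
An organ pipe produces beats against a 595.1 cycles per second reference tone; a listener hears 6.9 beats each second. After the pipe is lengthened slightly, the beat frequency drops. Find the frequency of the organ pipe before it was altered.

|f − 595.1| = 6.9, so the organ pipe was at either 588.2 Hz or 602 Hz.
A longer pipe has a lower fundamental; the adjustment lowers the organ pipe's frequency.
The beat rate fell, so the adjustment moved the organ pipe toward 595.1 Hz — it must have started above the reference.

602 Hz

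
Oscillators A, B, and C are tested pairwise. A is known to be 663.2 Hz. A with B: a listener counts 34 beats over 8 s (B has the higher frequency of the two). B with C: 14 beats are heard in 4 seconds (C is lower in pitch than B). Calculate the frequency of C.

A–B: Beat frequency = 34/8 = 4.25 Hz.
B is above A, so f_B = 663.2 + 4.25 = 667.45 Hz.
B–C: Beat frequency = 14/4 = 3.5 Hz.
C is below B, so f_C = 667.45 − 3.5 = 663.95 Hz.

663.95 Hz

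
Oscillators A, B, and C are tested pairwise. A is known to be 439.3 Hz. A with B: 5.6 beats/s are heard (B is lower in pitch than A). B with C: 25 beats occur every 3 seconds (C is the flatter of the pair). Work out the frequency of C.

425.3667 Hz

B is below A, so f_B = 439.3 − 5.6 = 433.7 Hz.
B–C: Beat frequency = 25/3 = 8.3333 Hz.
C is below B, so f_C = 433.7 − 8.3333 = 425.3667 Hz.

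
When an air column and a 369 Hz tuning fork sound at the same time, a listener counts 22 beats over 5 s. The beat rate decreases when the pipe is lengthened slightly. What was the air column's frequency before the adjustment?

373.4 Hz

Beat frequency = 22/5 = 4.4 Hz.
|f − 369| = 4.4, so the air column was at either 364.6 Hz or 373.4 Hz.
A longer pipe has a lower fundamental; the adjustment lowers the air column's frequency.
The beat rate fell, so the adjustment moved the air column toward 369 Hz — it must have started above the reference.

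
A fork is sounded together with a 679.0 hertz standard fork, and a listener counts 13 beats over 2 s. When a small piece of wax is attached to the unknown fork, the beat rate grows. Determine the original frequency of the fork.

672.5 Hz

Beat frequency = 13/2 = 6.5 Hz.
|f − 679.0| = 6.5, so the fork was at either 672.5 Hz or 685.5 Hz.
Loading a fork with wax lowers its frequency; the adjustment lowers the fork's frequency.
The beat rate rose, so the adjustment moved the fork further from 679.0 Hz — it was already below the reference.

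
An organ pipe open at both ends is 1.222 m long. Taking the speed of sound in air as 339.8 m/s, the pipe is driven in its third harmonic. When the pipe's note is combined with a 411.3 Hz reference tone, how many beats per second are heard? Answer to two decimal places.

5.80 Hz

Open pipe: f_n = n·v/(2L) = 3·339.8/(2·1.222) = 417.1031 Hz.
f_beat = |417.1031 − 411.3| = 5.80 Hz.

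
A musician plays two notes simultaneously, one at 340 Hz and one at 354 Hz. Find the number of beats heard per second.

The beat frequency equals the magnitude of the frequency difference.
|340 − 354| = 14 Hz.

14 Hz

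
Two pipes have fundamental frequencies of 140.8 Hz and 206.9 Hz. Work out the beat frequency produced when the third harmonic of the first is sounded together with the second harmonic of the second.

8.6 Hz

Third harmonic of the first: 3·140.8 = 422.4 Hz.
Second harmonic of the second: 2·206.9 = 413.8 Hz.
f_beat = |422.4 − 413.8| = 8.6 Hz.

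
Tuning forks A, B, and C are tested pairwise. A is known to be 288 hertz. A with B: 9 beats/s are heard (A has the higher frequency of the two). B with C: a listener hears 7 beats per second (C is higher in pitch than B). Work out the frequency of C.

286 Hz

B is below A, so f_B = 288 − 9 = 279 Hz.
C is above B, so f_C = 279 + 7 = 286 Hz.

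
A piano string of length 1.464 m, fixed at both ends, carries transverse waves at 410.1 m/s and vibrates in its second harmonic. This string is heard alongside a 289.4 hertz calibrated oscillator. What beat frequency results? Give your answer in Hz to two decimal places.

For a string fixed at both ends, f_n = n·v/(2L) = 2·410.1/(2·1.464) = 280.1230 Hz.
f_beat = |280.1230 − 289.4| = 9.28 Hz.

9.28 Hz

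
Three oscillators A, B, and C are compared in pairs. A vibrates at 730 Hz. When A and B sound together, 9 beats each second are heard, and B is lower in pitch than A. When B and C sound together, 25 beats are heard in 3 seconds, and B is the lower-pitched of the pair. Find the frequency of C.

B is below A, so f_B = 730 − 9 = 721 Hz.
B–C: Beat frequency = 25/3 = 8.3333 Hz.
C is above B, so f_C = 721 + 8.3333 = 729.3333 Hz.

729.3333 Hz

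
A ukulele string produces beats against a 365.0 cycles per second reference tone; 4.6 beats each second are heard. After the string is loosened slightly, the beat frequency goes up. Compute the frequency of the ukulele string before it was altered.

360.4 Hz

|f − 365.0| = 4.6, so the ukulele string was at either 360.4 Hz or 369.6 Hz.
Reducing tension lowers a string's frequency; the adjustment lowers the ukulele string's frequency.
The beat rate rose, so the adjustment moved the ukulele string further from 365.0 Hz — it was already below the reference.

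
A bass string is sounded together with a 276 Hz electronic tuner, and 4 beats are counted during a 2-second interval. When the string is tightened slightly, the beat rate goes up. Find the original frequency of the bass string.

Beat frequency = 4/2 = 2 Hz.
|f − 276| = 2, so the bass string was at either 274 Hz or 278 Hz.
Increasing tension raises a string's frequency; the adjustment raises the bass string's frequency.
The beat rate rose, so the adjustment moved the bass string further from 276 Hz — it was already above the reference.

278 Hz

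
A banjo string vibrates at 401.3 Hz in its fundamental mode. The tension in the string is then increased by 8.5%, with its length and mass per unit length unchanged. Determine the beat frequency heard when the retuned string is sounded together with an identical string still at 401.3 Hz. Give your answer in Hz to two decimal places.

16.71 Hz

For a string, f ∝ √T, so the new frequency is 401.3·√1.085 = 418.0075 Hz.
f_beat = |418.0075 − 401.3| = 16.71 Hz.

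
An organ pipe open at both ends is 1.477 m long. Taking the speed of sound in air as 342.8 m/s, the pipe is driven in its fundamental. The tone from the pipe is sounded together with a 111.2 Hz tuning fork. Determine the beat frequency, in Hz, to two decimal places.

Open pipe: f_n = n·v/(2L) = 1·342.8/(2·1.477) = 116.0460 Hz.
f_beat = |116.0460 − 111.2| = 4.85 Hz.

4.85 Hz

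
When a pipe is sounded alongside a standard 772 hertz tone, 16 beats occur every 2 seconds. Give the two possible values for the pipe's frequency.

764 Hz or 780 Hz

Beat frequency = 16/2 = 8 Hz.
|f − 772| = 8, so f = 772 ± 8.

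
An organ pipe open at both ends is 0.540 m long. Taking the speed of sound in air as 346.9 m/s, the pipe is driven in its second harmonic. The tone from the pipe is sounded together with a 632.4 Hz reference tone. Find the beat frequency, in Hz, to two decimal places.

10.01 Hz

Open pipe: f_n = n·v/(2L) = 2·346.9/(2·0.540) = 642.4074 Hz.
f_beat = |642.4074 − 632.4| = 10.01 Hz.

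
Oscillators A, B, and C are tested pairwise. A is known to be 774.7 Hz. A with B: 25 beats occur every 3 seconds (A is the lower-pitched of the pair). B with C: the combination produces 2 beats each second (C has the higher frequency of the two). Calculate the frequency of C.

785.0333 Hz

A–B: Beat frequency = 25/3 = 8.3333 Hz.
B is above A, so f_B = 774.7 + 8.3333 = 783.0333 Hz.
C is above B, so f_C = 783.0333 + 2 = 785.0333 Hz.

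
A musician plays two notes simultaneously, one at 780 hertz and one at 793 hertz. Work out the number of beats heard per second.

13 Hz

Beats arise from superposition of two nearby frequencies; the beat rate is |f₁ − f₂|.
|780 − 793| = 13 Hz.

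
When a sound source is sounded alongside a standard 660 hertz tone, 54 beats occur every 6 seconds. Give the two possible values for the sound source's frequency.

651 Hz or 669 Hz

Beat frequency = 54/6 = 9 Hz.
|f − 660| = 9, so f = 660 ± 9.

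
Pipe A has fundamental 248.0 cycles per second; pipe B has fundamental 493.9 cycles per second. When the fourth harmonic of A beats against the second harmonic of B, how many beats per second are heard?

4.2 Hz

Fourth harmonic of the first: 4·248.0 = 992.0 Hz.
Second harmonic of the second: 2·493.9 = 987.8 Hz.
f_beat = |992.0 − 987.8| = 4.2 Hz.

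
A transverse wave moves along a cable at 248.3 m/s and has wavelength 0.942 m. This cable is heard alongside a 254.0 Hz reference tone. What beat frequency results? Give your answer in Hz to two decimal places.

9.59 Hz

Source frequency f = v/λ = 248.3/0.942 = 263.5881 Hz.
f_beat = |263.5881 − 254.0| = 9.59 Hz.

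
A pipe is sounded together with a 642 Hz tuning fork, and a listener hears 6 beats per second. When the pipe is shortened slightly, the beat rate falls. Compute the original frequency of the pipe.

636 Hz

|f − 642| = 6, so the pipe was at either 636 Hz or 648 Hz.
A shorter pipe has a higher fundamental; the adjustment raises the pipe's frequency.
The beat rate fell, so the adjustment moved the pipe toward 642 Hz — it must have started below the reference.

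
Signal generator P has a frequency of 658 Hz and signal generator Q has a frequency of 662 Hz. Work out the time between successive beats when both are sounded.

0.250 s

f_beat = |658 − 662| = 4 Hz.
Beat period T = 1 / f_beat = 1 / 4 s.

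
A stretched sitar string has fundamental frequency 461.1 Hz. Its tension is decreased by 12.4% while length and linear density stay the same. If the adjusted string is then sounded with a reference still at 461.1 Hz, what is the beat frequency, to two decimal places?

29.53 Hz

For a string, f ∝ √T, so the new frequency is 461.1·√0.876 = 431.5660 Hz.
f_beat = |431.5660 − 461.1| = 29.53 Hz.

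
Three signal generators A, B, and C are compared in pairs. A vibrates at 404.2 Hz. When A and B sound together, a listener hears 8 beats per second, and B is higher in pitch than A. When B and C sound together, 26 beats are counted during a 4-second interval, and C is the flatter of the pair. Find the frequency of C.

B is above A, so f_B = 404.2 + 8 = 412.2 Hz.
B–C: Beat frequency = 26/4 = 6.5 Hz.
C is below B, so f_C = 412.2 − 6.5 = 405.7 Hz.

405.7 Hz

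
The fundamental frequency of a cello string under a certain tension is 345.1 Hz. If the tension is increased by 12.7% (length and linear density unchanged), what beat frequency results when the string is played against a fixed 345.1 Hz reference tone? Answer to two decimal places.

21.26 Hz

For a string, f ∝ √T, so the new frequency is 345.1·√1.127 = 366.3590 Hz.
f_beat = |366.3590 − 345.1| = 21.26 Hz.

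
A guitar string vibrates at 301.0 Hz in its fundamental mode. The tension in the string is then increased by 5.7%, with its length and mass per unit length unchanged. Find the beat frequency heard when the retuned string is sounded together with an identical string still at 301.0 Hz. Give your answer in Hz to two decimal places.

8.46 Hz

For a string, f ∝ √T, so the new frequency is 301.0·√1.057 = 309.4596 Hz.
f_beat = |309.4596 − 301.0| = 8.46 Hz.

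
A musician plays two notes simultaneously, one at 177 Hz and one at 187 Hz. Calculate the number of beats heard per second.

Beats arise from superposition of two nearby frequencies; the beat rate is |f₁ − f₂|.
|177 − 187| = 10 Hz.

10 Hz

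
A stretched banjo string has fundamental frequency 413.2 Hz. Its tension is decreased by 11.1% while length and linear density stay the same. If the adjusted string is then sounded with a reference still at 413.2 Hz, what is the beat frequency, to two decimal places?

For a string, f ∝ √T, so the new frequency is 413.2·√0.889 = 389.5930 Hz.
f_beat = |389.5930 − 413.2| = 23.61 Hz.

23.61 Hz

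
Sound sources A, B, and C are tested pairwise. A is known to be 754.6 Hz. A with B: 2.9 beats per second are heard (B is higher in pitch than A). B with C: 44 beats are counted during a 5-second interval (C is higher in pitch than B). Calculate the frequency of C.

766.3 Hz

B is above A, so f_B = 754.6 + 2.9 = 757.5 Hz.
B–C: Beat frequency = 44/5 = 8.8 Hz.
C is above B, so f_C = 757.5 + 8.8 = 766.3 Hz.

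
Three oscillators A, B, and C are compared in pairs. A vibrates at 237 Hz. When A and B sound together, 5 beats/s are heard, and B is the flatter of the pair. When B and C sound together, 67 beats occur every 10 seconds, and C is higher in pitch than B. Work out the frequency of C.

238.7 Hz

B is below A, so f_B = 237 − 5 = 232 Hz.
B–C: Beat frequency = 67/10 = 6.7 Hz.
C is above B, so f_C = 232 + 6.7 = 238.7 Hz.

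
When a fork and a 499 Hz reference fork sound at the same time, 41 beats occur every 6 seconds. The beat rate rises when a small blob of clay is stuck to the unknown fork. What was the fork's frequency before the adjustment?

492.1667 Hz

Beat frequency = 41/6 = 6.8333 Hz.
|f − 499| = 6.8333, so the fork was at either 492.1667 Hz or 505.8333 Hz.
Adding mass to a fork lowers its frequency; the adjustment lowers the fork's frequency.
The beat rate rose, so the adjustment moved the fork further from 499 Hz — it was already below the reference.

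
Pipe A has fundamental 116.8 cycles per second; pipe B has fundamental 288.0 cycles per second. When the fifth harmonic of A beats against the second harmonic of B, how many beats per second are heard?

8.0 Hz

Fifth harmonic of the first: 5·116.8 = 584.0 Hz.
Second harmonic of the second: 2·288.0 = 576.0 Hz.
f_beat = |584.0 − 576.0| = 8.0 Hz.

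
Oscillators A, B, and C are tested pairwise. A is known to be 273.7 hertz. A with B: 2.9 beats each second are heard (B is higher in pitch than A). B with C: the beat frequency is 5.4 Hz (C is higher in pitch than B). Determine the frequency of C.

B is above A, so f_B = 273.7 + 2.9 = 276.6 Hz.
C is above B, so f_C = 276.6 + 5.4 = 282 Hz.

282 Hz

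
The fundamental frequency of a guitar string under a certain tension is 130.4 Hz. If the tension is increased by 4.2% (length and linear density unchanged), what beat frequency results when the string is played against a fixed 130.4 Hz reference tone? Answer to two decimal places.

2.71 Hz

For a string, f ∝ √T, so the new frequency is 130.4·√1.042 = 133.1102 Hz.
f_beat = |133.1102 − 130.4| = 2.71 Hz.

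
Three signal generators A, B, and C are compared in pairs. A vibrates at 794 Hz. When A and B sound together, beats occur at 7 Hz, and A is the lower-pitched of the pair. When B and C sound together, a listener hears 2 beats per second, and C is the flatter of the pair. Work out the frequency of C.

B is above A, so f_B = 794 + 7 = 801 Hz.
C is below B, so f_C = 801 − 2 = 799 Hz.

799 Hz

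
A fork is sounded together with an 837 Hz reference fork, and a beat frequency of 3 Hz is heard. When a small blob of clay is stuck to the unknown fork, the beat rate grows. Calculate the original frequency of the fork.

834 Hz

|f − 837| = 3, so the fork was at either 834 Hz or 840 Hz.
Adding mass to a fork lowers its frequency; the adjustment lowers the fork's frequency.
The beat rate rose, so the adjustment moved the fork further from 837 Hz — it was already below the reference.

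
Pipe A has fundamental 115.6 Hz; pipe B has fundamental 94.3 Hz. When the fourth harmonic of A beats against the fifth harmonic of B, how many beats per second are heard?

Fourth harmonic of the first: 4·115.6 = 462.4 Hz.
Fifth harmonic of the second: 5·94.3 = 471.5 Hz.
f_beat = |462.4 − 471.5| = 9.1 Hz.

9.1 Hz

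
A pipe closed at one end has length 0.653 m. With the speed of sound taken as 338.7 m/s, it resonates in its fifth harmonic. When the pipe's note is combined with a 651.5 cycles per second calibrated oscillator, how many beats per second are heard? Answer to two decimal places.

Closed pipe (odd harmonics): f_n = n·v/(4L) = 5·338.7/(4·0.653) = 648.3538 Hz.
f_beat = |648.3538 − 651.5| = 3.15 Hz.

3.15 Hz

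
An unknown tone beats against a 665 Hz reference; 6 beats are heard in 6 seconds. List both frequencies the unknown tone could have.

664 Hz or 666 Hz

Beat frequency = 6/6 = 1 Hz.
|f − 665| = 1, so f = 665 ± 1.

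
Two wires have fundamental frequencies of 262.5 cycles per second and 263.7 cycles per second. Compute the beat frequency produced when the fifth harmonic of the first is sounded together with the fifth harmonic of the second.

Fifth harmonic of the first: 5·262.5 = 1312.5 Hz.
Fifth harmonic of the second: 5·263.7 = 1318.5 Hz.
f_beat = |1312.5 − 1318.5| = 6.0 Hz.

6.0 Hz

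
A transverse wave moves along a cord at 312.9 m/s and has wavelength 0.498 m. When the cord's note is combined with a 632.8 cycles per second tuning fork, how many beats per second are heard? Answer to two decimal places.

4.49 Hz

Source frequency f = v/λ = 312.9/0.498 = 628.3133 Hz.
f_beat = |628.3133 − 632.8| = 4.49 Hz.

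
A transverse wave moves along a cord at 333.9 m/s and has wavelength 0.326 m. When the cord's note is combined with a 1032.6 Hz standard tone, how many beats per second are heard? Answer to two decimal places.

8.37 Hz

Source frequency f = v/λ = 333.9/0.326 = 1024.2331 Hz.
f_beat = |1024.2331 − 1032.6| = 8.37 Hz.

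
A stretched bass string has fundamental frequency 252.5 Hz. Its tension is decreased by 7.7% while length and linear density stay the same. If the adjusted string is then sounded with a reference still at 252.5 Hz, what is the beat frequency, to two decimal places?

For a string, f ∝ √T, so the new frequency is 252.5·√0.923 = 242.5840 Hz.
f_beat = |242.5840 − 252.5| = 9.92 Hz.

9.92 Hz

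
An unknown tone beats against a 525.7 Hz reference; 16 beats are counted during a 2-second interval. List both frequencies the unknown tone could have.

Beat frequency = 16/2 = 8 Hz.
|f − 525.7| = 8, so f = 525.7 ± 8.

517.7 Hz or 533.7 Hz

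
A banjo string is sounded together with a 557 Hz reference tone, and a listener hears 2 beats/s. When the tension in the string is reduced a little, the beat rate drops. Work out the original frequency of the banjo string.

|f − 557| = 2, so the banjo string was at either 555 Hz or 559 Hz.
Lower tension means lower frequency; the adjustment lowers the banjo string's frequency.
The beat rate fell, so the adjustment moved the banjo string toward 557 Hz — it must have started above the reference.

559 Hz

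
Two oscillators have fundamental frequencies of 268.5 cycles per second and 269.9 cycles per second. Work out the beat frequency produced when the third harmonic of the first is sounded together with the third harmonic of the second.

Third harmonic of the first: 3·268.5 = 805.5 Hz.
Third harmonic of the second: 3·269.9 = 809.7 Hz.
f_beat = |805.5 − 809.7| = 4.2 Hz.

4.2 Hz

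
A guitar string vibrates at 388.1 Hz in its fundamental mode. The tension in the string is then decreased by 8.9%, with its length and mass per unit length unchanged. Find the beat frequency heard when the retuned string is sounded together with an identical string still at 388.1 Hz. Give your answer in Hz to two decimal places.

17.67 Hz

For a string, f ∝ √T, so the new frequency is 388.1·√0.911 = 370.4272 Hz.
f_beat = |370.4272 − 388.1| = 17.67 Hz.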